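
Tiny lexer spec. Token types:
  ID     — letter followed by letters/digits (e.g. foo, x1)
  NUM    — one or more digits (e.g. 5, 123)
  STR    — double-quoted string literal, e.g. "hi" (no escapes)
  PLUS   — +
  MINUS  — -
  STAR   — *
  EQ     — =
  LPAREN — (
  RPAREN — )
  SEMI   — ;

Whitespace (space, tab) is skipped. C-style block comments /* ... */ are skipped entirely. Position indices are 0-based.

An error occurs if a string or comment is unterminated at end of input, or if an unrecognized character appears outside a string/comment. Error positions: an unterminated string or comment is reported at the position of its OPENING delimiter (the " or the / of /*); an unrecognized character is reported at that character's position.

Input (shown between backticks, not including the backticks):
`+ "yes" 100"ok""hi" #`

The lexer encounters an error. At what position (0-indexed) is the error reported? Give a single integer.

Answer: 20

Derivation:
pos=0: emit PLUS '+'
pos=2: enter STRING mode
pos=2: emit STR "yes" (now at pos=7)
pos=8: emit NUM '100' (now at pos=11)
pos=11: enter STRING mode
pos=11: emit STR "ok" (now at pos=15)
pos=15: enter STRING mode
pos=15: emit STR "hi" (now at pos=19)
pos=20: ERROR — unrecognized char '#'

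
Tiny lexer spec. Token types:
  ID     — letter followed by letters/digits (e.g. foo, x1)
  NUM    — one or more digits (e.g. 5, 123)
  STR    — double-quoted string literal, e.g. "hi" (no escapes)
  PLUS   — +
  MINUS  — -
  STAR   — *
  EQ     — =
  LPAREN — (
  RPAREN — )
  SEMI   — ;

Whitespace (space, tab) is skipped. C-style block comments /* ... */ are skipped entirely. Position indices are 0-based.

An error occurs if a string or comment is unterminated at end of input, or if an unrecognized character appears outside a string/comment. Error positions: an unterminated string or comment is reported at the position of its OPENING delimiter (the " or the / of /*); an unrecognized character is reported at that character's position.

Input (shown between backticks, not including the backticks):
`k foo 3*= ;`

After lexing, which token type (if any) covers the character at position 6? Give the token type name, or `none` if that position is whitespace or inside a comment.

Answer: NUM

Derivation:
pos=0: emit ID 'k' (now at pos=1)
pos=2: emit ID 'foo' (now at pos=5)
pos=6: emit NUM '3' (now at pos=7)
pos=7: emit STAR '*'
pos=8: emit EQ '='
pos=10: emit SEMI ';'
DONE. 6 tokens: [ID, ID, NUM, STAR, EQ, SEMI]
Position 6: char is '3' -> NUM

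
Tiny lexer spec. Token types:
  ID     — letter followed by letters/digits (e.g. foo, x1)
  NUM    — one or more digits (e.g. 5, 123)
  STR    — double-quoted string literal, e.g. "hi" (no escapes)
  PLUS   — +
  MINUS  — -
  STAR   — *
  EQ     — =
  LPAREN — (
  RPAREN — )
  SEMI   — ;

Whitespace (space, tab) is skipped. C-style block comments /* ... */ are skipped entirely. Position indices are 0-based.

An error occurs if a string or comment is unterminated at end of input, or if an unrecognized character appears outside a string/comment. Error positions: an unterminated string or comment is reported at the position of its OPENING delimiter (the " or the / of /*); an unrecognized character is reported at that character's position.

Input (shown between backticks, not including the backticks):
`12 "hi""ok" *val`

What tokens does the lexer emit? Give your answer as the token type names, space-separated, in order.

Answer: NUM STR STR STAR ID

Derivation:
pos=0: emit NUM '12' (now at pos=2)
pos=3: enter STRING mode
pos=3: emit STR "hi" (now at pos=7)
pos=7: enter STRING mode
pos=7: emit STR "ok" (now at pos=11)
pos=12: emit STAR '*'
pos=13: emit ID 'val' (now at pos=16)
DONE. 5 tokens: [NUM, STR, STR, STAR, ID]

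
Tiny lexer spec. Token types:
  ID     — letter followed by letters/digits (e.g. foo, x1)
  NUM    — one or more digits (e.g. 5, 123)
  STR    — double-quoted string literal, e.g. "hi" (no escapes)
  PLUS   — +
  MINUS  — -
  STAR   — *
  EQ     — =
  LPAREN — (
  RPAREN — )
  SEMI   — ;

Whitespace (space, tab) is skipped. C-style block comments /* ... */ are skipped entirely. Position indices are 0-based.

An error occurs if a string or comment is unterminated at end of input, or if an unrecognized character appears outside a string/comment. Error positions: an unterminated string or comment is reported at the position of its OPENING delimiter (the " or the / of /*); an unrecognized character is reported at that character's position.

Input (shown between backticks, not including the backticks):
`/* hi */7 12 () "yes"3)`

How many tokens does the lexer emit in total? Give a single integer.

pos=0: enter COMMENT mode (saw '/*')
exit COMMENT mode (now at pos=8)
pos=8: emit NUM '7' (now at pos=9)
pos=10: emit NUM '12' (now at pos=12)
pos=13: emit LPAREN '('
pos=14: emit RPAREN ')'
pos=16: enter STRING mode
pos=16: emit STR "yes" (now at pos=21)
pos=21: emit NUM '3' (now at pos=22)
pos=22: emit RPAREN ')'
DONE. 7 tokens: [NUM, NUM, LPAREN, RPAREN, STR, NUM, RPAREN]

Answer: 7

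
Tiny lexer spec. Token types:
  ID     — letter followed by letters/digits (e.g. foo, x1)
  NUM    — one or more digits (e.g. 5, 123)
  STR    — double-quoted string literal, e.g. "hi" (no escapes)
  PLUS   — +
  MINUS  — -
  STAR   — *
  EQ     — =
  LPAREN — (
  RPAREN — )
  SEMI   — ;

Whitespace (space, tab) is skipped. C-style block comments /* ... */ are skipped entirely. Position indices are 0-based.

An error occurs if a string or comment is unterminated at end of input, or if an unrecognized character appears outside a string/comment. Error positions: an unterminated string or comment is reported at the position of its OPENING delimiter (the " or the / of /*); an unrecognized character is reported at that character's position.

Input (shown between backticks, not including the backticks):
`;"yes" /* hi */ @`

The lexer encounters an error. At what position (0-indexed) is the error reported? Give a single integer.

pos=0: emit SEMI ';'
pos=1: enter STRING mode
pos=1: emit STR "yes" (now at pos=6)
pos=7: enter COMMENT mode (saw '/*')
exit COMMENT mode (now at pos=15)
pos=16: ERROR — unrecognized char '@'

Answer: 16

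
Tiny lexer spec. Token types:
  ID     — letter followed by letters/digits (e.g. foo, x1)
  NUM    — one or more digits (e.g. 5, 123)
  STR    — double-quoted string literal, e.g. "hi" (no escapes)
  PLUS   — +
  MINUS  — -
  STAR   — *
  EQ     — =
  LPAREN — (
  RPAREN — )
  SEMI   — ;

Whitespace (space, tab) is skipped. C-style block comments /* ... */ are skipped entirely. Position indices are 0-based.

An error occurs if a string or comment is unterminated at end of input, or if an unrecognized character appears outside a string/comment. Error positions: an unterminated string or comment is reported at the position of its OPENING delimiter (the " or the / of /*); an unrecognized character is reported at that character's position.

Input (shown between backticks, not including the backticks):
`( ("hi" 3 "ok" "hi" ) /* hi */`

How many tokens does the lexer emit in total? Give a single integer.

pos=0: emit LPAREN '('
pos=2: emit LPAREN '('
pos=3: enter STRING mode
pos=3: emit STR "hi" (now at pos=7)
pos=8: emit NUM '3' (now at pos=9)
pos=10: enter STRING mode
pos=10: emit STR "ok" (now at pos=14)
pos=15: enter STRING mode
pos=15: emit STR "hi" (now at pos=19)
pos=20: emit RPAREN ')'
pos=22: enter COMMENT mode (saw '/*')
exit COMMENT mode (now at pos=30)
DONE. 7 tokens: [LPAREN, LPAREN, STR, NUM, STR, STR, RPAREN]

Answer: 7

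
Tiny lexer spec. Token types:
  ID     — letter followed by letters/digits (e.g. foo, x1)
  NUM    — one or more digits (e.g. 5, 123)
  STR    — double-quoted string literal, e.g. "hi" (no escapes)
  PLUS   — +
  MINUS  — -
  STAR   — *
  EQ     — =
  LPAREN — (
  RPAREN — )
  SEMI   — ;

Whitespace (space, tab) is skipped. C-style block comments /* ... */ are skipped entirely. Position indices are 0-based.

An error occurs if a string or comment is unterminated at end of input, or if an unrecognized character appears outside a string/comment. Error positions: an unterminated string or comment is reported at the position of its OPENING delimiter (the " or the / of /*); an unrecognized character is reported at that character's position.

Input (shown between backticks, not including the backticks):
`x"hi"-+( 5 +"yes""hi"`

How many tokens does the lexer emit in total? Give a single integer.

pos=0: emit ID 'x' (now at pos=1)
pos=1: enter STRING mode
pos=1: emit STR "hi" (now at pos=5)
pos=5: emit MINUS '-'
pos=6: emit PLUS '+'
pos=7: emit LPAREN '('
pos=9: emit NUM '5' (now at pos=10)
pos=11: emit PLUS '+'
pos=12: enter STRING mode
pos=12: emit STR "yes" (now at pos=17)
pos=17: enter STRING mode
pos=17: emit STR "hi" (now at pos=21)
DONE. 9 tokens: [ID, STR, MINUS, PLUS, LPAREN, NUM, PLUS, STR, STR]

Answer: 9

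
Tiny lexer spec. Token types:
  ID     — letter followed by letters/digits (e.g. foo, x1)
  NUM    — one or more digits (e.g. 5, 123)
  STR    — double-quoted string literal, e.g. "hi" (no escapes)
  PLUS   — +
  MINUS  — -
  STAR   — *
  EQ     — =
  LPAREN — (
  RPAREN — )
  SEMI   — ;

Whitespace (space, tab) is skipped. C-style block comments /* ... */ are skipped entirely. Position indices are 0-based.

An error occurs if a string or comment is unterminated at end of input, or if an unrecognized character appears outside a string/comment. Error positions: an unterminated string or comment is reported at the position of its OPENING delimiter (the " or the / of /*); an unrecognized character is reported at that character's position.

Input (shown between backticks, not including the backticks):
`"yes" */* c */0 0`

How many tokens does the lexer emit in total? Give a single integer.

Answer: 4

Derivation:
pos=0: enter STRING mode
pos=0: emit STR "yes" (now at pos=5)
pos=6: emit STAR '*'
pos=7: enter COMMENT mode (saw '/*')
exit COMMENT mode (now at pos=14)
pos=14: emit NUM '0' (now at pos=15)
pos=16: emit NUM '0' (now at pos=17)
DONE. 4 tokens: [STR, STAR, NUM, NUM]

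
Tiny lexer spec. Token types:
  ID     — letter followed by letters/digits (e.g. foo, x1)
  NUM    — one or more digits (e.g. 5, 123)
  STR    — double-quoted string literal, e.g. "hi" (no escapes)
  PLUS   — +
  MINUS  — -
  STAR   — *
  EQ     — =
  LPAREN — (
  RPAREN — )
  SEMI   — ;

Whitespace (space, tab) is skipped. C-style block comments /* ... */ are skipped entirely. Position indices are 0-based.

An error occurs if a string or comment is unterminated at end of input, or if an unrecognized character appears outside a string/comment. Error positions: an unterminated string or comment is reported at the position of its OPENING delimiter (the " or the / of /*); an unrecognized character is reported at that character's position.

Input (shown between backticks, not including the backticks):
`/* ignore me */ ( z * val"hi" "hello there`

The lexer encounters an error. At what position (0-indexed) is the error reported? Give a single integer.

Answer: 30

Derivation:
pos=0: enter COMMENT mode (saw '/*')
exit COMMENT mode (now at pos=15)
pos=16: emit LPAREN '('
pos=18: emit ID 'z' (now at pos=19)
pos=20: emit STAR '*'
pos=22: emit ID 'val' (now at pos=25)
pos=25: enter STRING mode
pos=25: emit STR "hi" (now at pos=29)
pos=30: enter STRING mode
pos=30: ERROR — unterminated string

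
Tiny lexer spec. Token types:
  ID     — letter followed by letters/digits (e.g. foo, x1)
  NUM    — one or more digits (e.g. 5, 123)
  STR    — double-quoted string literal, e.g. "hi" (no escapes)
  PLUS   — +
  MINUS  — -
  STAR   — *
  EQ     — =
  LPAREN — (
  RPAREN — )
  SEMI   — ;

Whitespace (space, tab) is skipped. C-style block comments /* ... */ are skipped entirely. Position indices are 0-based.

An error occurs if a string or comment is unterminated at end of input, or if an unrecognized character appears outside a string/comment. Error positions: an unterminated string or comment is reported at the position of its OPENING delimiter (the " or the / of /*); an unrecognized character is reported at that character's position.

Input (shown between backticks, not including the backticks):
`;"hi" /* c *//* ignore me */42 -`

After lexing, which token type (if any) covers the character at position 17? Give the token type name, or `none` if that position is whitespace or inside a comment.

Answer: none

Derivation:
pos=0: emit SEMI ';'
pos=1: enter STRING mode
pos=1: emit STR "hi" (now at pos=5)
pos=6: enter COMMENT mode (saw '/*')
exit COMMENT mode (now at pos=13)
pos=13: enter COMMENT mode (saw '/*')
exit COMMENT mode (now at pos=28)
pos=28: emit NUM '42' (now at pos=30)
pos=31: emit MINUS '-'
DONE. 4 tokens: [SEMI, STR, NUM, MINUS]
Position 17: char is 'g' -> none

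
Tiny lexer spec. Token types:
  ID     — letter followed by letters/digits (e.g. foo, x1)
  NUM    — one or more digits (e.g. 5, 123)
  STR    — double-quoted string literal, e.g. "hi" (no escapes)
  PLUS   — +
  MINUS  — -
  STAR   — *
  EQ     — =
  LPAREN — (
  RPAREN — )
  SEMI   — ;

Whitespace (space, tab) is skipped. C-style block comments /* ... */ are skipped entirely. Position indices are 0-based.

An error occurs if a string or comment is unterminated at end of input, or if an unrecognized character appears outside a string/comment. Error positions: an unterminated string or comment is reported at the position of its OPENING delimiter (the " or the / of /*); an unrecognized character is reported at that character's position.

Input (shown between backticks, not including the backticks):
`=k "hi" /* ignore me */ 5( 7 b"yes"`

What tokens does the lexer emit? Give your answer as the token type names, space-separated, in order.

pos=0: emit EQ '='
pos=1: emit ID 'k' (now at pos=2)
pos=3: enter STRING mode
pos=3: emit STR "hi" (now at pos=7)
pos=8: enter COMMENT mode (saw '/*')
exit COMMENT mode (now at pos=23)
pos=24: emit NUM '5' (now at pos=25)
pos=25: emit LPAREN '('
pos=27: emit NUM '7' (now at pos=28)
pos=29: emit ID 'b' (now at pos=30)
pos=30: enter STRING mode
pos=30: emit STR "yes" (now at pos=35)
DONE. 8 tokens: [EQ, ID, STR, NUM, LPAREN, NUM, ID, STR]

Answer: EQ ID STR NUM LPAREN NUM ID STR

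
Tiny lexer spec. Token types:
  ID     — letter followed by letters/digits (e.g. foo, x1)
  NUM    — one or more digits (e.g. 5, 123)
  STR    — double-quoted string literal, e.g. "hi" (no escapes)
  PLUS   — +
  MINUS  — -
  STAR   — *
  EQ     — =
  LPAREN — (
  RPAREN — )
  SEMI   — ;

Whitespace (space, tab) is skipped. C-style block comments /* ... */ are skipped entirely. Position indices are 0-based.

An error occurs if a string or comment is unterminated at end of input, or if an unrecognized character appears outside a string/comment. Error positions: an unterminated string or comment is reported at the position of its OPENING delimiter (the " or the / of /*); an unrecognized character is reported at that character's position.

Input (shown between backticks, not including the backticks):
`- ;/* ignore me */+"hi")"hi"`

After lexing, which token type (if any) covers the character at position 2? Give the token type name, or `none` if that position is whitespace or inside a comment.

pos=0: emit MINUS '-'
pos=2: emit SEMI ';'
pos=3: enter COMMENT mode (saw '/*')
exit COMMENT mode (now at pos=18)
pos=18: emit PLUS '+'
pos=19: enter STRING mode
pos=19: emit STR "hi" (now at pos=23)
pos=23: emit RPAREN ')'
pos=24: enter STRING mode
pos=24: emit STR "hi" (now at pos=28)
DONE. 6 tokens: [MINUS, SEMI, PLUS, STR, RPAREN, STR]
Position 2: char is ';' -> SEMI

Answer: SEMI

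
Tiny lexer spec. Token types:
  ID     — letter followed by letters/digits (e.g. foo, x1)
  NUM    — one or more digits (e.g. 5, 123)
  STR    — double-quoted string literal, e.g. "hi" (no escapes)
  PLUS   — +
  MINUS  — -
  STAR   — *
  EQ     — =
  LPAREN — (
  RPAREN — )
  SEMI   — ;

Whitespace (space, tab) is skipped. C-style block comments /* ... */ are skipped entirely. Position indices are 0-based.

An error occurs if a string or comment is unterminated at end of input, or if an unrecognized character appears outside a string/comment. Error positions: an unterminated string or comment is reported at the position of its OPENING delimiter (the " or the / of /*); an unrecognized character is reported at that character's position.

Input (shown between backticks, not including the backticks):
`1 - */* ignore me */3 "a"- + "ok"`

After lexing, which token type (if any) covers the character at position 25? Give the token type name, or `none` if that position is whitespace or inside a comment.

Answer: MINUS

Derivation:
pos=0: emit NUM '1' (now at pos=1)
pos=2: emit MINUS '-'
pos=4: emit STAR '*'
pos=5: enter COMMENT mode (saw '/*')
exit COMMENT mode (now at pos=20)
pos=20: emit NUM '3' (now at pos=21)
pos=22: enter STRING mode
pos=22: emit STR "a" (now at pos=25)
pos=25: emit MINUS '-'
pos=27: emit PLUS '+'
pos=29: enter STRING mode
pos=29: emit STR "ok" (now at pos=33)
DONE. 8 tokens: [NUM, MINUS, STAR, NUM, STR, MINUS, PLUS, STR]
Position 25: char is '-' -> MINUS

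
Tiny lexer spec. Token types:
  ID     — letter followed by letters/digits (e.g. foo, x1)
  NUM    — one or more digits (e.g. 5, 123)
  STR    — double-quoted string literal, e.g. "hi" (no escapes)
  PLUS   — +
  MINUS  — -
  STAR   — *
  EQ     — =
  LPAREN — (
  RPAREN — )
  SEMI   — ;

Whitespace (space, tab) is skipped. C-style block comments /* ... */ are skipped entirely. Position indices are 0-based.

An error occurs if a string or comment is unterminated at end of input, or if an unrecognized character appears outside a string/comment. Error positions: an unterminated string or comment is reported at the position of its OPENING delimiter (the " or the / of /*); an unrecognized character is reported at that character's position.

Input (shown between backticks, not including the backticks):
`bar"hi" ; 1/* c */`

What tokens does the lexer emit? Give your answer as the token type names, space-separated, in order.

Answer: ID STR SEMI NUM

Derivation:
pos=0: emit ID 'bar' (now at pos=3)
pos=3: enter STRING mode
pos=3: emit STR "hi" (now at pos=7)
pos=8: emit SEMI ';'
pos=10: emit NUM '1' (now at pos=11)
pos=11: enter COMMENT mode (saw '/*')
exit COMMENT mode (now at pos=18)
DONE. 4 tokens: [ID, STR, SEMI, NUM]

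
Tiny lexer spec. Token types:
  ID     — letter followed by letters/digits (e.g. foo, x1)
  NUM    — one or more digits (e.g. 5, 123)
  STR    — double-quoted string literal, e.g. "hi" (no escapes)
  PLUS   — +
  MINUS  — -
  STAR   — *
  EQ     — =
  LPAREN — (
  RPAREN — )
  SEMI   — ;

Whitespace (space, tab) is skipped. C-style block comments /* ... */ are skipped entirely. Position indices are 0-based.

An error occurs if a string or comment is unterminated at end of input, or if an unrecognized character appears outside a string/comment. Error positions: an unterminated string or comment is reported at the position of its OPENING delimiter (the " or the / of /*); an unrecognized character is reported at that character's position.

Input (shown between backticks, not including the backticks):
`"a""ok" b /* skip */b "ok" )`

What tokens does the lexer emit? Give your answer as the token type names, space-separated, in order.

Answer: STR STR ID ID STR RPAREN

Derivation:
pos=0: enter STRING mode
pos=0: emit STR "a" (now at pos=3)
pos=3: enter STRING mode
pos=3: emit STR "ok" (now at pos=7)
pos=8: emit ID 'b' (now at pos=9)
pos=10: enter COMMENT mode (saw '/*')
exit COMMENT mode (now at pos=20)
pos=20: emit ID 'b' (now at pos=21)
pos=22: enter STRING mode
pos=22: emit STR "ok" (now at pos=26)
pos=27: emit RPAREN ')'
DONE. 6 tokens: [STR, STR, ID, ID, STR, RPAREN]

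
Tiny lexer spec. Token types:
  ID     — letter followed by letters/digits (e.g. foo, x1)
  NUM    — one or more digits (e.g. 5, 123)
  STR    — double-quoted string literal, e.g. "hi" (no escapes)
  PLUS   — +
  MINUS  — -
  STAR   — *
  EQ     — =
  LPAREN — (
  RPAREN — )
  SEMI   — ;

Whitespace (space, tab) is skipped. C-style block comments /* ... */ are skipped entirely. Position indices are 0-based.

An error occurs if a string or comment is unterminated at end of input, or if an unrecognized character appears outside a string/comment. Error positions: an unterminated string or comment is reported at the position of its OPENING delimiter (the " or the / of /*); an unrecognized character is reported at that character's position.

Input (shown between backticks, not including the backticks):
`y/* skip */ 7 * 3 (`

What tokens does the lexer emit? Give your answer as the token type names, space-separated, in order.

Answer: ID NUM STAR NUM LPAREN

Derivation:
pos=0: emit ID 'y' (now at pos=1)
pos=1: enter COMMENT mode (saw '/*')
exit COMMENT mode (now at pos=11)
pos=12: emit NUM '7' (now at pos=13)
pos=14: emit STAR '*'
pos=16: emit NUM '3' (now at pos=17)
pos=18: emit LPAREN '('
DONE. 5 tokens: [ID, NUM, STAR, NUM, LPAREN]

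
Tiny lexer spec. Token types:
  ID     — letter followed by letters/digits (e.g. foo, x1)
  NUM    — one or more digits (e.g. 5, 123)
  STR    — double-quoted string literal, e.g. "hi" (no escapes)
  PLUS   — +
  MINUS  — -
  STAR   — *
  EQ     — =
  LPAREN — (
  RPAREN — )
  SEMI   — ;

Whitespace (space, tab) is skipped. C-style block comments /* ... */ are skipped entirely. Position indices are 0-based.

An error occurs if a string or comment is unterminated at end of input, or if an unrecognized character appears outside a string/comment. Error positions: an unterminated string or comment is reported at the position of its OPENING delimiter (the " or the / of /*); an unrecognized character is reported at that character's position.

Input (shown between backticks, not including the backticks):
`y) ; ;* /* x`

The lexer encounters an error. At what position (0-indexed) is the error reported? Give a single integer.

pos=0: emit ID 'y' (now at pos=1)
pos=1: emit RPAREN ')'
pos=3: emit SEMI ';'
pos=5: emit SEMI ';'
pos=6: emit STAR '*'
pos=8: enter COMMENT mode (saw '/*')
pos=8: ERROR — unterminated comment (reached EOF)

Answer: 8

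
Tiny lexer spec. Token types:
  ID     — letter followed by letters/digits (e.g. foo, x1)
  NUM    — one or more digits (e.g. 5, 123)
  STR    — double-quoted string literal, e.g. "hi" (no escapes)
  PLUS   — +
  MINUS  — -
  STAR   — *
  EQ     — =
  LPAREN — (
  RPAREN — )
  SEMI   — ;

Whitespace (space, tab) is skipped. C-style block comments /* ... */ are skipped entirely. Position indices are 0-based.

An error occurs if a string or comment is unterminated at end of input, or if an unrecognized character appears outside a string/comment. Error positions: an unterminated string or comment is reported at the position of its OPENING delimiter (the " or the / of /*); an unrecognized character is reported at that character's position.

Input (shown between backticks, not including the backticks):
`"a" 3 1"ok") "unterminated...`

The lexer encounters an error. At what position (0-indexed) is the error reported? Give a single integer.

pos=0: enter STRING mode
pos=0: emit STR "a" (now at pos=3)
pos=4: emit NUM '3' (now at pos=5)
pos=6: emit NUM '1' (now at pos=7)
pos=7: enter STRING mode
pos=7: emit STR "ok" (now at pos=11)
pos=11: emit RPAREN ')'
pos=13: enter STRING mode
pos=13: ERROR — unterminated string

Answer: 13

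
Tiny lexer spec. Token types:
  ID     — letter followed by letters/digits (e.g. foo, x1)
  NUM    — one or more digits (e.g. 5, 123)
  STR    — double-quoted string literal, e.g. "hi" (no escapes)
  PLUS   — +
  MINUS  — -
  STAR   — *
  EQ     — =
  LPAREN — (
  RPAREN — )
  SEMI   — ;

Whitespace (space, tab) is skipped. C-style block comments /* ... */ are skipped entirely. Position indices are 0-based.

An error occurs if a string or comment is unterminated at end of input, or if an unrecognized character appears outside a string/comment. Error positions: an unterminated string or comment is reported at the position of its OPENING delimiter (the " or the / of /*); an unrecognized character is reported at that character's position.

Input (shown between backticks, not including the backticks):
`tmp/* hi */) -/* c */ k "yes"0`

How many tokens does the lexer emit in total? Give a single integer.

Answer: 6

Derivation:
pos=0: emit ID 'tmp' (now at pos=3)
pos=3: enter COMMENT mode (saw '/*')
exit COMMENT mode (now at pos=11)
pos=11: emit RPAREN ')'
pos=13: emit MINUS '-'
pos=14: enter COMMENT mode (saw '/*')
exit COMMENT mode (now at pos=21)
pos=22: emit ID 'k' (now at pos=23)
pos=24: enter STRING mode
pos=24: emit STR "yes" (now at pos=29)
pos=29: emit NUM '0' (now at pos=30)
DONE. 6 tokens: [ID, RPAREN, MINUS, ID, STR, NUM]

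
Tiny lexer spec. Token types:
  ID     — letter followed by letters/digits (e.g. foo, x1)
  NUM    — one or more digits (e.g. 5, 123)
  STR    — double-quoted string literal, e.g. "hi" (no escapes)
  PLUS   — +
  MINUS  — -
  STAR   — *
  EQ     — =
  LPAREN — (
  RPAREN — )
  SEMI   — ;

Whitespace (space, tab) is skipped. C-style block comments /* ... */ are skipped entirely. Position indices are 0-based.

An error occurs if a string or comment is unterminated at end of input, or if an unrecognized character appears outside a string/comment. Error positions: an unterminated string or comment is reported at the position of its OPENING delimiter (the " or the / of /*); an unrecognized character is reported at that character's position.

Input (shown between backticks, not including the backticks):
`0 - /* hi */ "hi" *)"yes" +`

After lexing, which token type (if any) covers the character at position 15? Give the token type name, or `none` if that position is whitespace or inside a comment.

Answer: STR

Derivation:
pos=0: emit NUM '0' (now at pos=1)
pos=2: emit MINUS '-'
pos=4: enter COMMENT mode (saw '/*')
exit COMMENT mode (now at pos=12)
pos=13: enter STRING mode
pos=13: emit STR "hi" (now at pos=17)
pos=18: emit STAR '*'
pos=19: emit RPAREN ')'
pos=20: enter STRING mode
pos=20: emit STR "yes" (now at pos=25)
pos=26: emit PLUS '+'
DONE. 7 tokens: [NUM, MINUS, STR, STAR, RPAREN, STR, PLUS]
Position 15: char is 'i' -> STR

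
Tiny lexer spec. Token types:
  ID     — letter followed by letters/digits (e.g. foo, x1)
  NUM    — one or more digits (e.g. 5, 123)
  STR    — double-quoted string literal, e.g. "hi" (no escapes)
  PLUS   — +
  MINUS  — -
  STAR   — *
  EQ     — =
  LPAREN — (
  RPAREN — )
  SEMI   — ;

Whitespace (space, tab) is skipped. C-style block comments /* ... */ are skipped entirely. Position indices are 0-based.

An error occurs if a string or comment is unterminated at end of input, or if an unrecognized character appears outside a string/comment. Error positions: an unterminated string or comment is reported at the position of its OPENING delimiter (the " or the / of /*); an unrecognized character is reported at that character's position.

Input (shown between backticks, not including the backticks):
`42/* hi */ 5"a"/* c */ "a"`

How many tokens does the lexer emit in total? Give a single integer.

pos=0: emit NUM '42' (now at pos=2)
pos=2: enter COMMENT mode (saw '/*')
exit COMMENT mode (now at pos=10)
pos=11: emit NUM '5' (now at pos=12)
pos=12: enter STRING mode
pos=12: emit STR "a" (now at pos=15)
pos=15: enter COMMENT mode (saw '/*')
exit COMMENT mode (now at pos=22)
pos=23: enter STRING mode
pos=23: emit STR "a" (now at pos=26)
DONE. 4 tokens: [NUM, NUM, STR, STR]

Answer: 4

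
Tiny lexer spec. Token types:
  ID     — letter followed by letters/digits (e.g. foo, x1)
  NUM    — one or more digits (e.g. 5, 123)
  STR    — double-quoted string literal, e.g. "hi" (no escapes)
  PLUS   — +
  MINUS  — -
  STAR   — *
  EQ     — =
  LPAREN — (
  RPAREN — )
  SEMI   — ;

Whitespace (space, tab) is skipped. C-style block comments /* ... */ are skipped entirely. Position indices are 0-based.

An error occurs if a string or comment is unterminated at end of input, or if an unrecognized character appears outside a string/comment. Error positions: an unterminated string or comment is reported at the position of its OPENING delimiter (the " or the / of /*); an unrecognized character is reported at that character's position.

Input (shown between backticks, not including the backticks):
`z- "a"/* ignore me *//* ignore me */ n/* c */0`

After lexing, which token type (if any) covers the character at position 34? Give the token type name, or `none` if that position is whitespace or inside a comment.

Answer: none

Derivation:
pos=0: emit ID 'z' (now at pos=1)
pos=1: emit MINUS '-'
pos=3: enter STRING mode
pos=3: emit STR "a" (now at pos=6)
pos=6: enter COMMENT mode (saw '/*')
exit COMMENT mode (now at pos=21)
pos=21: enter COMMENT mode (saw '/*')
exit COMMENT mode (now at pos=36)
pos=37: emit ID 'n' (now at pos=38)
pos=38: enter COMMENT mode (saw '/*')
exit COMMENT mode (now at pos=45)
pos=45: emit NUM '0' (now at pos=46)
DONE. 5 tokens: [ID, MINUS, STR, ID, NUM]
Position 34: char is '*' -> none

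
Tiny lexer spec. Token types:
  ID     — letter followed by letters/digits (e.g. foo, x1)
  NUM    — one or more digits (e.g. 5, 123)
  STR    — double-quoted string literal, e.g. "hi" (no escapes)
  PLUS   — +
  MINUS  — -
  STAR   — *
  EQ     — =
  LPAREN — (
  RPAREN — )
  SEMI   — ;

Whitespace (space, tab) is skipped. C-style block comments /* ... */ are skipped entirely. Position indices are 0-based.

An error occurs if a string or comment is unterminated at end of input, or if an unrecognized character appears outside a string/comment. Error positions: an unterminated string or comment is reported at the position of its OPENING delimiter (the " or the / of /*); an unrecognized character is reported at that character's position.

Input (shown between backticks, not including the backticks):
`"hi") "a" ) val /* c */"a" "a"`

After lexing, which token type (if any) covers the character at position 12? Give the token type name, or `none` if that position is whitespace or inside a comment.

pos=0: enter STRING mode
pos=0: emit STR "hi" (now at pos=4)
pos=4: emit RPAREN ')'
pos=6: enter STRING mode
pos=6: emit STR "a" (now at pos=9)
pos=10: emit RPAREN ')'
pos=12: emit ID 'val' (now at pos=15)
pos=16: enter COMMENT mode (saw '/*')
exit COMMENT mode (now at pos=23)
pos=23: enter STRING mode
pos=23: emit STR "a" (now at pos=26)
pos=27: enter STRING mode
pos=27: emit STR "a" (now at pos=30)
DONE. 7 tokens: [STR, RPAREN, STR, RPAREN, ID, STR, STR]
Position 12: char is 'v' -> ID

Answer: ID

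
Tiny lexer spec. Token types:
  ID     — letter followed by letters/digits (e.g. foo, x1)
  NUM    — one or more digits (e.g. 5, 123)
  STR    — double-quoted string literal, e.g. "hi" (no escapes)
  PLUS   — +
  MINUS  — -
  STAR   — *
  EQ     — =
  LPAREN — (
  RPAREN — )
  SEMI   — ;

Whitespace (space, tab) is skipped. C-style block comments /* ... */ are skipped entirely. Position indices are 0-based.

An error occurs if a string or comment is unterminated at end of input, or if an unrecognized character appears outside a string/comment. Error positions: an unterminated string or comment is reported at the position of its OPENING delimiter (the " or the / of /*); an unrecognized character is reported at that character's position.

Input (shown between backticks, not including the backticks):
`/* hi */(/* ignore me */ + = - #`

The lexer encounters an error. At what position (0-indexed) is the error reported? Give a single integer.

Answer: 31

Derivation:
pos=0: enter COMMENT mode (saw '/*')
exit COMMENT mode (now at pos=8)
pos=8: emit LPAREN '('
pos=9: enter COMMENT mode (saw '/*')
exit COMMENT mode (now at pos=24)
pos=25: emit PLUS '+'
pos=27: emit EQ '='
pos=29: emit MINUS '-'
pos=31: ERROR — unrecognized char '#'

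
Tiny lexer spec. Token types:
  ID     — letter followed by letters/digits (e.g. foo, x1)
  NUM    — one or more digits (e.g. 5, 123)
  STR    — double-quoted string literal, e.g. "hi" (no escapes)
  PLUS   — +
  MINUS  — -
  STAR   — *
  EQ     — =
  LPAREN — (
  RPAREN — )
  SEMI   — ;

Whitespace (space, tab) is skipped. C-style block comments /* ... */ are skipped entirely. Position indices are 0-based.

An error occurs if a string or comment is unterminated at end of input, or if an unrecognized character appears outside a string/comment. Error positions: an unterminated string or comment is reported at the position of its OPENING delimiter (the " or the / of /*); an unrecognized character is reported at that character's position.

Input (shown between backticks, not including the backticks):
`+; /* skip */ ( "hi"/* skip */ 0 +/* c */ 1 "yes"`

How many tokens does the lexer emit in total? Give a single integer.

Answer: 8

Derivation:
pos=0: emit PLUS '+'
pos=1: emit SEMI ';'
pos=3: enter COMMENT mode (saw '/*')
exit COMMENT mode (now at pos=13)
pos=14: emit LPAREN '('
pos=16: enter STRING mode
pos=16: emit STR "hi" (now at pos=20)
pos=20: enter COMMENT mode (saw '/*')
exit COMMENT mode (now at pos=30)
pos=31: emit NUM '0' (now at pos=32)
pos=33: emit PLUS '+'
pos=34: enter COMMENT mode (saw '/*')
exit COMMENT mode (now at pos=41)
pos=42: emit NUM '1' (now at pos=43)
pos=44: enter STRING mode
pos=44: emit STR "yes" (now at pos=49)
DONE. 8 tokens: [PLUS, SEMI, LPAREN, STR, NUM, PLUS, NUM, STR]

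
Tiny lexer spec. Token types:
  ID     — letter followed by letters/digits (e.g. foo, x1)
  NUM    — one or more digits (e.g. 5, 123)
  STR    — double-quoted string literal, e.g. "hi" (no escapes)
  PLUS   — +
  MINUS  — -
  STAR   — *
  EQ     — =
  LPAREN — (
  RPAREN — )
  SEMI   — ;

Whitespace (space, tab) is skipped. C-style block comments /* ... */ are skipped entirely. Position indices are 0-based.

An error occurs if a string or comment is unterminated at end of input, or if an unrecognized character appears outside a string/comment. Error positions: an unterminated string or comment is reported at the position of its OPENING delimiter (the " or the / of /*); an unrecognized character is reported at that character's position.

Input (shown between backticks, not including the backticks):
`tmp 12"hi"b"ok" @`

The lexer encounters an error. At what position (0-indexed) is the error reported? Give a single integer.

pos=0: emit ID 'tmp' (now at pos=3)
pos=4: emit NUM '12' (now at pos=6)
pos=6: enter STRING mode
pos=6: emit STR "hi" (now at pos=10)
pos=10: emit ID 'b' (now at pos=11)
pos=11: enter STRING mode
pos=11: emit STR "ok" (now at pos=15)
pos=16: ERROR — unrecognized char '@'

Answer: 16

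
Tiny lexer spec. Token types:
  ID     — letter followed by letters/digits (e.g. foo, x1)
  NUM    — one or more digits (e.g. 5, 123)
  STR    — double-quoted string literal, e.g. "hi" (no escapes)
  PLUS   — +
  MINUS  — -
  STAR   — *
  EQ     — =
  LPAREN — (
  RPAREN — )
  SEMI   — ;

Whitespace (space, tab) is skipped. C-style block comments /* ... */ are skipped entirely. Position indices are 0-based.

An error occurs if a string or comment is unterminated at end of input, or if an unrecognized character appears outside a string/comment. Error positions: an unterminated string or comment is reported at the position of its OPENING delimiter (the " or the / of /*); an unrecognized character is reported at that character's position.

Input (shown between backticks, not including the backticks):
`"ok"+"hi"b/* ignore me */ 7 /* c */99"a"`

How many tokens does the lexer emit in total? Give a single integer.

pos=0: enter STRING mode
pos=0: emit STR "ok" (now at pos=4)
pos=4: emit PLUS '+'
pos=5: enter STRING mode
pos=5: emit STR "hi" (now at pos=9)
pos=9: emit ID 'b' (now at pos=10)
pos=10: enter COMMENT mode (saw '/*')
exit COMMENT mode (now at pos=25)
pos=26: emit NUM '7' (now at pos=27)
pos=28: enter COMMENT mode (saw '/*')
exit COMMENT mode (now at pos=35)
pos=35: emit NUM '99' (now at pos=37)
pos=37: enter STRING mode
pos=37: emit STR "a" (now at pos=40)
DONE. 7 tokens: [STR, PLUS, STR, ID, NUM, NUM, STR]

Answer: 7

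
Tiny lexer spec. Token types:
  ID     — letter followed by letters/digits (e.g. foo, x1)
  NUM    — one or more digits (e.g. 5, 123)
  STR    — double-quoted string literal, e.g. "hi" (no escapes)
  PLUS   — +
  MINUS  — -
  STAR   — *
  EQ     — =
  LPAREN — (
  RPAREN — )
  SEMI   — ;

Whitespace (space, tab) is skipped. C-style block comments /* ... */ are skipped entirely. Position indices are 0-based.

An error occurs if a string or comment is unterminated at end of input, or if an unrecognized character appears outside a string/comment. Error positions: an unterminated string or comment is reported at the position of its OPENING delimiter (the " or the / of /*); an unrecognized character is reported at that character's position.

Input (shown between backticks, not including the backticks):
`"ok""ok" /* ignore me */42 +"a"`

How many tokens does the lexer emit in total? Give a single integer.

pos=0: enter STRING mode
pos=0: emit STR "ok" (now at pos=4)
pos=4: enter STRING mode
pos=4: emit STR "ok" (now at pos=8)
pos=9: enter COMMENT mode (saw '/*')
exit COMMENT mode (now at pos=24)
pos=24: emit NUM '42' (now at pos=26)
pos=27: emit PLUS '+'
pos=28: enter STRING mode
pos=28: emit STR "a" (now at pos=31)
DONE. 5 tokens: [STR, STR, NUM, PLUS, STR]

Answer: 5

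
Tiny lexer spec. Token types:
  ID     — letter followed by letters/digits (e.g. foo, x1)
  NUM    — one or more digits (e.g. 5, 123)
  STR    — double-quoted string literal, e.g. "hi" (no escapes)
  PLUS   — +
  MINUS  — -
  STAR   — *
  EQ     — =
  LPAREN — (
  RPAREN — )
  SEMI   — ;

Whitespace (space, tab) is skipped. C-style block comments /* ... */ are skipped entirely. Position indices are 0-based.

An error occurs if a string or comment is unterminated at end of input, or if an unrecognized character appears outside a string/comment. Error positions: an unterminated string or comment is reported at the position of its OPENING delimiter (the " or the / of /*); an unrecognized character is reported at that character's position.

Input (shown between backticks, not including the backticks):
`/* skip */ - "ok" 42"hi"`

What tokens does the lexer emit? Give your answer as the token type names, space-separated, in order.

pos=0: enter COMMENT mode (saw '/*')
exit COMMENT mode (now at pos=10)
pos=11: emit MINUS '-'
pos=13: enter STRING mode
pos=13: emit STR "ok" (now at pos=17)
pos=18: emit NUM '42' (now at pos=20)
pos=20: enter STRING mode
pos=20: emit STR "hi" (now at pos=24)
DONE. 4 tokens: [MINUS, STR, NUM, STR]

Answer: MINUS STR NUM STR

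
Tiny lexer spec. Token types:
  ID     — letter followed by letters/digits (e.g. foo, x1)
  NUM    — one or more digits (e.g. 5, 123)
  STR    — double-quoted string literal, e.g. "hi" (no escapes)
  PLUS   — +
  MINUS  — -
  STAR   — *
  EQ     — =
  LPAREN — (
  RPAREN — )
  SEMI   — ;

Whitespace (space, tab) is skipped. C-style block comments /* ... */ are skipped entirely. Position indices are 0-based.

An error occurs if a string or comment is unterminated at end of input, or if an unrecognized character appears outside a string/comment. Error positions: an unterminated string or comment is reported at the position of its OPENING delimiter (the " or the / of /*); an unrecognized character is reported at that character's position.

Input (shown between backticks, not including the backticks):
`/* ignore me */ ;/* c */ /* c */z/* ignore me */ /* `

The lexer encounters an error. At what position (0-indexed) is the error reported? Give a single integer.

pos=0: enter COMMENT mode (saw '/*')
exit COMMENT mode (now at pos=15)
pos=16: emit SEMI ';'
pos=17: enter COMMENT mode (saw '/*')
exit COMMENT mode (now at pos=24)
pos=25: enter COMMENT mode (saw '/*')
exit COMMENT mode (now at pos=32)
pos=32: emit ID 'z' (now at pos=33)
pos=33: enter COMMENT mode (saw '/*')
exit COMMENT mode (now at pos=48)
pos=49: enter COMMENT mode (saw '/*')
pos=49: ERROR — unterminated comment (reached EOF)

Answer: 49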